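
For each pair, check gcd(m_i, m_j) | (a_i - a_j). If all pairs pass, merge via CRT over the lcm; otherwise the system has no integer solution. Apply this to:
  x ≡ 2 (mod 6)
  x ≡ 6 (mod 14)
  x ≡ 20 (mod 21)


Moduli 6, 14, 21 are not pairwise coprime, so CRT works modulo lcm(m_i) when all pairwise compatibility conditions hold.
Pairwise compatibility: gcd(m_i, m_j) must divide a_i - a_j for every pair.
Merge one congruence at a time:
  Start: x ≡ 2 (mod 6).
  Combine with x ≡ 6 (mod 14): gcd(6, 14) = 2; 6 - 2 = 4, which IS divisible by 2, so compatible.
    Write x = 2 + 6·t and substitute into x ≡ 6 (mod 14): 6·t ≡ 6 − 2 = 4 (mod 14).
    Divide the congruence (and modulus) by g = 2: 3·t ≡ 2 (mod 7).
    The inverse of 3 mod 7 is 5 (since 3·5 = 15 = 2·7 + 1), so t ≡ 5·2 = 10 ≡ 3 (mod 7).
    Then x = 2 + 6·3 = 20, valid modulo lcm(6, 14) = 42: x ≡ 20 (mod 42).
  Combine with x ≡ 20 (mod 21): gcd(42, 21) = 21; 20 - 20 = 0, which IS divisible by 21, so compatible.
    Write x = 20 + 42·t and substitute into x ≡ 20 (mod 21): 42·t ≡ 20 − 20 = 0 (mod 21).
    Divide the congruence (and modulus) by g = 21: 2·t ≡ 0 (mod 1).
    Modulo 1 every t works; take t = 0.
    Then x = 20 + 42·0 = 20, valid modulo lcm(42, 21) = 42: x ≡ 20 (mod 42).
Verify: 20 mod 6 = 2, 20 mod 14 = 6, 20 mod 21 = 20.

x ≡ 20 (mod 42).


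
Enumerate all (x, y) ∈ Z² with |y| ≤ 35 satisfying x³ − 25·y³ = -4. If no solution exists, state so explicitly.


The equation is x³ - 25y³ = -4. For fixed y, x³ = 25·y³ − 4, so a solution requires the RHS to be a perfect cube.
Strategy: iterate y from -35 to 35, compute RHS = 25·y³ − 4, and check whether it is a (positive or negative) perfect cube.
Check small values of y:
  y = 0: RHS = -4 is not a perfect cube.
  y = 1: RHS = 21 is not a perfect cube.
  y = -1: RHS = -29 is not a perfect cube.
  y = 2: RHS = 196 is not a perfect cube.
  y = -2: RHS = -204 is not a perfect cube.
  y = 3: RHS = 671 is not a perfect cube.
  y = -3: RHS = -679 is not a perfect cube.
Continuing the search up to |y| = 35 finds no solutions either.
No (x, y) in the scanned range satisfies the equation.

No integer solutions with |y| ≤ 35.


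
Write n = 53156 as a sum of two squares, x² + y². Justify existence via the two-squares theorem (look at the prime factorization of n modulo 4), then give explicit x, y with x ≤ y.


Step 1: Factor n = 53156 = 2^2 · 97 · 137.
Step 2: Check the mod-4 condition on each prime factor: 2 = 2 (special); 97 ≡ 1 (mod 4), exponent 1; 137 ≡ 1 (mod 4), exponent 1.
All primes ≡ 3 (mod 4) appear to even exponent (or don't appear), so by the two-squares theorem n IS expressible as a sum of two squares.
Step 3: Build a representation. Group n = k² · m with k = 2 and m = 97 · 137 = 13289 (a product of primes ≡ 1 (mod 4)); a representation of m scales to one of n via (k·x)² + (k·y)² = k²(x² + y²). Each prime p ≡ 1 (mod 4) is itself a sum of two squares; find a² by testing p − a² for a perfect square:
  97: 97 − 1² = 96, 97 − 2² = 93, 97 − 3² = 88, 97 − 4² = 81 = 9² ⇒ 97 = 4² + 9².
  137: 137 − 1² = 136, 137 − 2² = 133, 137 − 3² = 128, 137 − 4² = 121 = 11² ⇒ 137 = 4² + 11².
  Combine using the Brahmagupta–Fibonacci identity (a² + b²)(c² + d²) = (ac − bd)² + (ad + bc)² = (ac + bd)² + (ad − bc)²:
  97 · 137 = 13289: from (4² + 9²)(4² + 11²), take (4·4 − 9·11, 4·11 + 9·4) = (16 − 99, 44 + 36) = (-83, 80); dropping signs (only squares matter) gives (83, 80); check 83² + 80² = 6889 + 6400 = 13289 ✓.
  Scale by k = 2: (2·83, 2·80) = (166, 160).
Step 4: Order so x ≤ y and verify: 160² + 166² = 25600 + 27556 = 53156 = n. ✓

n = 53156 = 160² + 166² (one valid representation with x ≤ y).


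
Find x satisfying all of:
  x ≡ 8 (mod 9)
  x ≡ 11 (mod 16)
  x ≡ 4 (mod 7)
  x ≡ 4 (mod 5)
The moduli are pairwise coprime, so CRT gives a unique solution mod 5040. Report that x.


Product of moduli M = 9 · 16 · 7 · 5 = 5040.
Merge one congruence at a time:
  Start: x ≡ 8 (mod 9).
  Combine with x ≡ 11 (mod 16); new modulus lcm = 144.
    Write x = 8 + 9·t and substitute into x ≡ 11 (mod 16): 9·t ≡ 11 − 8 = 3 (mod 16).
    The inverse of 9 mod 16 is 9 (since 9·9 = 81 = 5·16 + 1), so t ≡ 9·3 = 27 ≡ 11 (mod 16).
    Then x = 8 + 9·11 = 107, valid modulo lcm(9, 16) = 144: x ≡ 107 (mod 144).
  Combine with x ≡ 4 (mod 7); new modulus lcm = 1008.
    Write x = 107 + 144·t and substitute into x ≡ 4 (mod 7): 144·t ≡ 4 − 107 = -103 (mod 7).
    Reduce coefficients mod 7: 4·t ≡ 2 (mod 7).
    The inverse of 4 mod 7 is 2 (since 4·2 = 8 = 1·7 + 1), so t ≡ 2·2 = 4 ≡ 4 (mod 7).
    Then x = 107 + 144·4 = 683, valid modulo lcm(144, 7) = 1008: x ≡ 683 (mod 1008).
  Combine with x ≡ 4 (mod 5); new modulus lcm = 5040.
    Write x = 683 + 1008·t and substitute into x ≡ 4 (mod 5): 1008·t ≡ 4 − 683 = -679 (mod 5).
    Reduce coefficients mod 5: 3·t ≡ 1 (mod 5).
    The inverse of 3 mod 5 is 2 (since 3·2 = 6 = 1·5 + 1), so t ≡ 2·1 = 2 ≡ 2 (mod 5).
    Then x = 683 + 1008·2 = 2699, valid modulo lcm(1008, 5) = 5040: x ≡ 2699 (mod 5040).
Verify against each original: 2699 mod 9 = 8, 2699 mod 16 = 11, 2699 mod 7 = 4, 2699 mod 5 = 4.

x ≡ 2699 (mod 5040).


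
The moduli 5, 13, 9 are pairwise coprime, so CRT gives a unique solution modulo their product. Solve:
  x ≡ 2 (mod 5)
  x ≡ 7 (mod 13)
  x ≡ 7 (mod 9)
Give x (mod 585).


Moduli 5, 13, 9 are pairwise coprime; by CRT there is a unique solution modulo M = 5 · 13 · 9 = 585.
Solve pairwise, accumulating the modulus:
  Start with x ≡ 2 (mod 5).
  Combine with x ≡ 7 (mod 13): since gcd(5, 13) = 1, we get a unique residue mod 65.
    Write x = 2 + 5·t and substitute into x ≡ 7 (mod 13): 5·t ≡ 7 − 2 = 5 (mod 13).
    The inverse of 5 mod 13 is 8 (since 5·8 = 40 = 3·13 + 1), so t ≡ 8·5 = 40 ≡ 1 (mod 13).
    Then x = 2 + 5·1 = 7, valid modulo lcm(5, 13) = 65: x ≡ 7 (mod 65).
  Combine with x ≡ 7 (mod 9): since gcd(65, 9) = 1, we get a unique residue mod 585.
    Write x = 7 + 65·t and substitute into x ≡ 7 (mod 9): 65·t ≡ 7 − 7 = 0 (mod 9).
    Reduce coefficients mod 9: 2·t ≡ 0 (mod 9).
    The inverse of 2 mod 9 is 5 (since 2·5 = 10 = 1·9 + 1), so t ≡ 5·0 = 0 ≡ 0 (mod 9).
    Then x = 7 + 65·0 = 7, valid modulo lcm(65, 9) = 585: x ≡ 7 (mod 585).
Verify: 7 mod 5 = 2 ✓, 7 mod 13 = 7 ✓, 7 mod 9 = 7 ✓.

x ≡ 7 (mod 585).


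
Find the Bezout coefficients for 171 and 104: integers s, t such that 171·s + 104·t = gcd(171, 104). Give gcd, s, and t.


Euclidean algorithm on (171, 104) — divide until remainder is 0:
  171 = 1 · 104 + 67
  104 = 1 · 67 + 37
  67 = 1 · 37 + 30
  37 = 1 · 30 + 7
  30 = 4 · 7 + 2
  7 = 3 · 2 + 1
  2 = 2 · 1 + 0
gcd(171, 104) = 1.
Track Bezout coefficients alongside the remainders: start with r₀ = 171 = a·1 + b·0 (s = 1, t = 0) and r₁ = 104 = a·0 + b·1 (s = 0, t = 1); each new remainder r_{k+1} = r_{k-1} − q_k·r_k inherits s_{k+1} = s_{k-1} − q_k·s_k, t_{k+1} = t_{k-1} − q_k·t_k, so r_k = a·s_k + b·t_k at every step:
  q = 1: r = 67, s = 1 − 1·0 = 1, t = 0 − 1·1 = -1  (check: 171·1 + 104·(-1) = 67)
  q = 1: r = 37, s = 0 − 1·1 = -1, t = 1 − 1·(-1) = 2  (check: 171·(-1) + 104·2 = 37)
  q = 1: r = 30, s = 1 − 1·(-1) = 2, t = -1 − 1·2 = -3  (check: 171·2 + 104·(-3) = 30)
  q = 1: r = 7, s = -1 − 1·2 = -3, t = 2 − 1·(-3) = 5  (check: 171·(-3) + 104·5 = 7)
  q = 4: r = 2, s = 2 − 4·(-3) = 14, t = -3 − 4·5 = -23  (check: 171·14 + 104·(-23) = 2)
  q = 3: r = 1, s = -3 − 3·14 = -45, t = 5 − 3·(-23) = 74  (check: 171·(-45) + 104·74 = 1)
The row with r = 1 (the gcd) gives the Bezout coefficients s = -45, t = 74.
Result: 171 · (-45) + 104 · (74) = 1.

gcd(171, 104) = 1; s = -45, t = 74 (check: 171·(-45) + 104·74 = 1).


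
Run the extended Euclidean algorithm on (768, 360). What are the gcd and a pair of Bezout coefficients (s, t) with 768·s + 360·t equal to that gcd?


Euclidean algorithm on (768, 360) — divide until remainder is 0:
  768 = 2 · 360 + 48
  360 = 7 · 48 + 24
  48 = 2 · 24 + 0
gcd(768, 360) = 24.
Track Bezout coefficients alongside the remainders: start with r₀ = 768 = a·1 + b·0 (s = 1, t = 0) and r₁ = 360 = a·0 + b·1 (s = 0, t = 1); each new remainder r_{k+1} = r_{k-1} − q_k·r_k inherits s_{k+1} = s_{k-1} − q_k·s_k, t_{k+1} = t_{k-1} − q_k·t_k, so r_k = a·s_k + b·t_k at every step:
  q = 2: r = 48, s = 1 − 2·0 = 1, t = 0 − 2·1 = -2  (check: 768·1 + 360·(-2) = 48)
  q = 7: r = 24, s = 0 − 7·1 = -7, t = 1 − 7·(-2) = 15  (check: 768·(-7) + 360·15 = 24)
The row with r = 24 (the gcd) gives the Bezout coefficients s = -7, t = 15.
Result: 768 · (-7) + 360 · (15) = 24.

gcd(768, 360) = 24; s = -7, t = 15 (check: 768·(-7) + 360·15 = 24).


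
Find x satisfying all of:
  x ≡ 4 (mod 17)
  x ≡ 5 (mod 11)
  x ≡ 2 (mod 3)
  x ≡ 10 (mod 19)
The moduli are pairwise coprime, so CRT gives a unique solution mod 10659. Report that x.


Product of moduli M = 17 · 11 · 3 · 19 = 10659.
Merge one congruence at a time:
  Start: x ≡ 4 (mod 17).
  Combine with x ≡ 5 (mod 11); new modulus lcm = 187.
    Write x = 4 + 17·t and substitute into x ≡ 5 (mod 11): 17·t ≡ 5 − 4 = 1 (mod 11).
    Reduce coefficients mod 11: 6·t ≡ 1 (mod 11).
    The inverse of 6 mod 11 is 2 (since 6·2 = 12 = 1·11 + 1), so t ≡ 2·1 = 2 ≡ 2 (mod 11).
    Then x = 4 + 17·2 = 38, valid modulo lcm(17, 11) = 187: x ≡ 38 (mod 187).
  Combine with x ≡ 2 (mod 3); new modulus lcm = 561.
    Write x = 38 + 187·t and substitute into x ≡ 2 (mod 3): 187·t ≡ 2 − 38 = -36 (mod 3).
    Reduce coefficients mod 3: 1·t ≡ 0 (mod 3).
    So t ≡ 0 (mod 3).
    Then x = 38 + 187·0 = 38, valid modulo lcm(187, 3) = 561: x ≡ 38 (mod 561).
  Combine with x ≡ 10 (mod 19); new modulus lcm = 10659.
    Write x = 38 + 561·t and substitute into x ≡ 10 (mod 19): 561·t ≡ 10 − 38 = -28 (mod 19).
    Reduce coefficients mod 19: 10·t ≡ 10 (mod 19).
    The inverse of 10 mod 19 is 2 (since 10·2 = 20 = 1·19 + 1), so t ≡ 2·10 = 20 ≡ 1 (mod 19).
    Then x = 38 + 561·1 = 599, valid modulo lcm(561, 19) = 10659: x ≡ 599 (mod 10659).
Verify against each original: 599 mod 17 = 4, 599 mod 11 = 5, 599 mod 3 = 2, 599 mod 19 = 10.

x ≡ 599 (mod 10659).


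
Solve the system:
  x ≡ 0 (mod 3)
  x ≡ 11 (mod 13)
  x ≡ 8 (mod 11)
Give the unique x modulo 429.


Moduli 3, 13, 11 are pairwise coprime; by CRT there is a unique solution modulo M = 3 · 13 · 11 = 429.
Solve pairwise, accumulating the modulus:
  Start with x ≡ 0 (mod 3).
  Combine with x ≡ 11 (mod 13): since gcd(3, 13) = 1, we get a unique residue mod 39.
    Write x = 0 + 3·t and substitute into x ≡ 11 (mod 13): 3·t ≡ 11 − 0 = 11 (mod 13).
    The inverse of 3 mod 13 is 9 (since 3·9 = 27 = 2·13 + 1), so t ≡ 9·11 = 99 ≡ 8 (mod 13).
    Then x = 0 + 3·8 = 24, valid modulo lcm(3, 13) = 39: x ≡ 24 (mod 39).
  Combine with x ≡ 8 (mod 11): since gcd(39, 11) = 1, we get a unique residue mod 429.
    Write x = 24 + 39·t and substitute into x ≡ 8 (mod 11): 39·t ≡ 8 − 24 = -16 (mod 11).
    Reduce coefficients mod 11: 6·t ≡ 6 (mod 11).
    The inverse of 6 mod 11 is 2 (since 6·2 = 12 = 1·11 + 1), so t ≡ 2·6 = 12 ≡ 1 (mod 11).
    Then x = 24 + 39·1 = 63, valid modulo lcm(39, 11) = 429: x ≡ 63 (mod 429).
Verify: 63 mod 3 = 0 ✓, 63 mod 13 = 11 ✓, 63 mod 11 = 8 ✓.

x ≡ 63 (mod 429).


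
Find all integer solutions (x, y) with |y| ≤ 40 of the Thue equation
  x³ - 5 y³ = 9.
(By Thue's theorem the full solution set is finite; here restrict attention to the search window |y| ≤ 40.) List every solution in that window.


The equation is x³ - 5y³ = 9. For fixed y, x³ = 5·y³ + 9, so a solution requires the RHS to be a perfect cube.
Strategy: iterate y from -40 to 40, compute RHS = 5·y³ + 9, and check whether it is a (positive or negative) perfect cube.
Check small values of y:
  y = 0: RHS = 9 is not a perfect cube.
  y = 1: RHS = 14 is not a perfect cube.
  y = -1: RHS = 4 is not a perfect cube.
  y = 2: RHS = 49 is not a perfect cube.
  y = -2: RHS = -31 is not a perfect cube.
  y = 3: RHS = 144 is not a perfect cube.
  y = -3: RHS = -126 is not a perfect cube.
Continuing the search up to |y| = 40 finds no solutions either.
No (x, y) in the scanned range satisfies the equation.

No integer solutions with |y| ≤ 40.


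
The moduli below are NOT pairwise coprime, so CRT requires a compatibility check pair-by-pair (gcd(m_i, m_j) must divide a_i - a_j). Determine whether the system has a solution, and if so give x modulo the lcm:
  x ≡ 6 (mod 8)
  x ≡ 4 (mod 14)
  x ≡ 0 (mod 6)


Moduli 8, 14, 6 are not pairwise coprime, so CRT works modulo lcm(m_i) when all pairwise compatibility conditions hold.
Pairwise compatibility: gcd(m_i, m_j) must divide a_i - a_j for every pair.
Merge one congruence at a time:
  Start: x ≡ 6 (mod 8).
  Combine with x ≡ 4 (mod 14): gcd(8, 14) = 2; 4 - 6 = -2, which IS divisible by 2, so compatible.
    Write x = 6 + 8·t and substitute into x ≡ 4 (mod 14): 8·t ≡ 4 − 6 = -2 (mod 14).
    Divide the congruence (and modulus) by g = 2: 4·t ≡ -1 (mod 7).
    Reduce coefficients mod 7: 4·t ≡ 6 (mod 7).
    The inverse of 4 mod 7 is 2 (since 4·2 = 8 = 1·7 + 1), so t ≡ 2·6 = 12 ≡ 5 (mod 7).
    Then x = 6 + 8·5 = 46, valid modulo lcm(8, 14) = 56: x ≡ 46 (mod 56).
  Combine with x ≡ 0 (mod 6): gcd(56, 6) = 2; 0 - 46 = -46, which IS divisible by 2, so compatible.
    Write x = 46 + 56·t and substitute into x ≡ 0 (mod 6): 56·t ≡ 0 − 46 = -46 (mod 6).
    Divide the congruence (and modulus) by g = 2: 28·t ≡ -23 (mod 3).
    Reduce coefficients mod 3: 1·t ≡ 1 (mod 3).
    So t ≡ 1 (mod 3).
    Then x = 46 + 56·1 = 102, valid modulo lcm(56, 6) = 168: x ≡ 102 (mod 168).
Verify: 102 mod 8 = 6, 102 mod 14 = 4, 102 mod 6 = 0.

x ≡ 102 (mod 168).


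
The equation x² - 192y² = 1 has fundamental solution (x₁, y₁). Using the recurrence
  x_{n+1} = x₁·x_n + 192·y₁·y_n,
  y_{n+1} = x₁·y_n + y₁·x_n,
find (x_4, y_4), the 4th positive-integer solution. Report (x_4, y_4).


Step 1: Find the fundamental solution (x₁, y₁) of x² - 192y² = 1.
  Expand √192 as a continued fraction. a₀ = ⌊√192⌋ = 13; iterate m_{k+1} = d_k·a_k − m_k, d_{k+1} = (192 − m_{k+1}²)/d_k, a_{k+1} = ⌊(a₀ + m_{k+1})/d_{k+1}⌋ (starting m₀ = 0, d₀ = 1), with convergents p_k = a_k·p_{k-1} + p_{k-2}, q_k = a_k·q_{k-1} + q_{k-2} (p₋₁ = 1, q₋₁ = 0):
  k = 0: a₀ = 13; p₀/q₀ = 13/1; p₀² − 192·q₀² = 169 − 192 = -23.
  k = 1: m = 13, d = 23, a = ⌊(13 + 13)/23⌋ = 1; p/q = (1·13 + 1)/(1·1 + 0) = 14/1; p² − 192·q² = 196 − 192 = 4.
  k = 2: m = 10, d = 4, a = ⌊(13 + 10)/4⌋ = 5; p/q = (5·14 + 13)/(5·1 + 1) = 83/6; p² − 192·q² = 6889 − 6912 = -23.
  k = 3: m = 10, d = 23, a = ⌊(13 + 10)/23⌋ = 1; p/q = (1·83 + 14)/(1·6 + 1) = 97/7; p² − 192·q² = 9409 − 9408 = 1.
  The first convergent with p² − 192·q² = 1 gives the fundamental solution (x₁, y₁) = (97, 7).
Step 2: Apply the recurrence (x_{n+1}, y_{n+1}) = (x₁x_n + 192y₁y_n, x₁y_n + y₁x_n) repeatedly.
  From (x_1, y_1) = (97, 7): x_2 = 97·97 + 192·7·7 = 18817; y_2 = 97·7 + 7·97 = 1358.
  From (x_2, y_2) = (18817, 1358): x_3 = 97·18817 + 192·7·1358 = 3650401; y_3 = 97·1358 + 7·18817 = 263445.
  From (x_3, y_3) = (3650401, 263445): x_4 = 97·3650401 + 192·7·263445 = 708158977; y_4 = 97·263445 + 7·3650401 = 51106972.
Step 3: Verify x_4² - 192·y_4² = 501489136705686529 - 501489136705686528 = 1 (should be 1). ✓

(x_1, y_1) = (97, 7); (x_4, y_4) = (708158977, 51106972).


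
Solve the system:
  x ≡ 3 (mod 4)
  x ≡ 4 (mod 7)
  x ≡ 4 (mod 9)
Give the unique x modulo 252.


Moduli 4, 7, 9 are pairwise coprime; by CRT there is a unique solution modulo M = 4 · 7 · 9 = 252.
Solve pairwise, accumulating the modulus:
  Start with x ≡ 3 (mod 4).
  Combine with x ≡ 4 (mod 7): since gcd(4, 7) = 1, we get a unique residue mod 28.
    Write x = 3 + 4·t and substitute into x ≡ 4 (mod 7): 4·t ≡ 4 − 3 = 1 (mod 7).
    The inverse of 4 mod 7 is 2 (since 4·2 = 8 = 1·7 + 1), so t ≡ 2·1 = 2 ≡ 2 (mod 7).
    Then x = 3 + 4·2 = 11, valid modulo lcm(4, 7) = 28: x ≡ 11 (mod 28).
  Combine with x ≡ 4 (mod 9): since gcd(28, 9) = 1, we get a unique residue mod 252.
    Write x = 11 + 28·t and substitute into x ≡ 4 (mod 9): 28·t ≡ 4 − 11 = -7 (mod 9).
    Reduce coefficients mod 9: 1·t ≡ 2 (mod 9).
    So t ≡ 2 (mod 9).
    Then x = 11 + 28·2 = 67, valid modulo lcm(28, 9) = 252: x ≡ 67 (mod 252).
Verify: 67 mod 4 = 3 ✓, 67 mod 7 = 4 ✓, 67 mod 9 = 4 ✓.

x ≡ 67 (mod 252).


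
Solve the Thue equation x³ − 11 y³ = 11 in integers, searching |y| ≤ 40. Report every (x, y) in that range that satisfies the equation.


The equation is x³ - 11y³ = 11. For fixed y, x³ = 11·y³ + 11, so a solution requires the RHS to be a perfect cube.
Strategy: iterate y from -40 to 40, compute RHS = 11·y³ + 11, and check whether it is a (positive or negative) perfect cube.
Check small values of y:
  y = 0: RHS = 11 is not a perfect cube.
  y = 1: RHS = 22 is not a perfect cube.
  y = -1: RHS = 0 = (0)³ ⇒ x = 0 works.
  y = 2: RHS = 99 is not a perfect cube.
  y = -2: RHS = -77 is not a perfect cube.
  y = 3: RHS = 308 is not a perfect cube.
  y = -3: RHS = -286 is not a perfect cube.
Continuing the search up to |y| = 40 finds no further solutions beyond those listed.
Collected solutions: (0, -1).

Solutions (with |y| ≤ 40): (0, -1).


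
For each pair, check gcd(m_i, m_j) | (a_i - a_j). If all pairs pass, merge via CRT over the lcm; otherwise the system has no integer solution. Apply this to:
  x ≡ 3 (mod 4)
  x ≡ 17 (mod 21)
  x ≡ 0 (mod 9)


Moduli 4, 21, 9 are not pairwise coprime, so CRT works modulo lcm(m_i) when all pairwise compatibility conditions hold.
Pairwise compatibility: gcd(m_i, m_j) must divide a_i - a_j for every pair.
Merge one congruence at a time:
  Start: x ≡ 3 (mod 4).
  Combine with x ≡ 17 (mod 21): gcd(4, 21) = 1; 17 - 3 = 14, which IS divisible by 1, so compatible.
    Write x = 3 + 4·t and substitute into x ≡ 17 (mod 21): 4·t ≡ 17 − 3 = 14 (mod 21).
    The inverse of 4 mod 21 is 16 (since 4·16 = 64 = 3·21 + 1), so t ≡ 16·14 = 224 ≡ 14 (mod 21).
    Then x = 3 + 4·14 = 59, valid modulo lcm(4, 21) = 84: x ≡ 59 (mod 84).
  Combine with x ≡ 0 (mod 9): gcd(84, 9) = 3, and 0 - 59 = -59 is NOT divisible by 3.
    ⇒ system is inconsistent (no integer solution).

No solution (the system is inconsistent).


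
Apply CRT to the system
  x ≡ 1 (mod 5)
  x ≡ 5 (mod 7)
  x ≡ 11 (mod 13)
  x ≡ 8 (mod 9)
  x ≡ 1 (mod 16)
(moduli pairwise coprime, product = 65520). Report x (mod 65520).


Product of moduli M = 5 · 7 · 13 · 9 · 16 = 65520.
Merge one congruence at a time:
  Start: x ≡ 1 (mod 5).
  Combine with x ≡ 5 (mod 7); new modulus lcm = 35.
    Write x = 1 + 5·t and substitute into x ≡ 5 (mod 7): 5·t ≡ 5 − 1 = 4 (mod 7).
    The inverse of 5 mod 7 is 3 (since 5·3 = 15 = 2·7 + 1), so t ≡ 3·4 = 12 ≡ 5 (mod 7).
    Then x = 1 + 5·5 = 26, valid modulo lcm(5, 7) = 35: x ≡ 26 (mod 35).
  Combine with x ≡ 11 (mod 13); new modulus lcm = 455.
    Write x = 26 + 35·t and substitute into x ≡ 11 (mod 13): 35·t ≡ 11 − 26 = -15 (mod 13).
    Reduce coefficients mod 13: 9·t ≡ 11 (mod 13).
    The inverse of 9 mod 13 is 3 (since 9·3 = 27 = 2·13 + 1), so t ≡ 3·11 = 33 ≡ 7 (mod 13).
    Then x = 26 + 35·7 = 271, valid modulo lcm(35, 13) = 455: x ≡ 271 (mod 455).
  Combine with x ≡ 8 (mod 9); new modulus lcm = 4095.
    Write x = 271 + 455·t and substitute into x ≡ 8 (mod 9): 455·t ≡ 8 − 271 = -263 (mod 9).
    Reduce coefficients mod 9: 5·t ≡ 7 (mod 9).
    The inverse of 5 mod 9 is 2 (since 5·2 = 10 = 1·9 + 1), so t ≡ 2·7 = 14 ≡ 5 (mod 9).
    Then x = 271 + 455·5 = 2546, valid modulo lcm(455, 9) = 4095: x ≡ 2546 (mod 4095).
  Combine with x ≡ 1 (mod 16); new modulus lcm = 65520.
    Write x = 2546 + 4095·t and substitute into x ≡ 1 (mod 16): 4095·t ≡ 1 − 2546 = -2545 (mod 16).
    Reduce coefficients mod 16: 15·t ≡ 15 (mod 16).
    The inverse of 15 mod 16 is 15 (since 15·15 = 225 = 14·16 + 1), so t ≡ 15·15 = 225 ≡ 1 (mod 16).
    Then x = 2546 + 4095·1 = 6641, valid modulo lcm(4095, 16) = 65520: x ≡ 6641 (mod 65520).
Verify against each original: 6641 mod 5 = 1, 6641 mod 7 = 5, 6641 mod 13 = 11, 6641 mod 9 = 8, 6641 mod 16 = 1.

x ≡ 6641 (mod 65520).


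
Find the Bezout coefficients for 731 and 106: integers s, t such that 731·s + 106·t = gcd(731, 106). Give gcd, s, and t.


Euclidean algorithm on (731, 106) — divide until remainder is 0:
  731 = 6 · 106 + 95
  106 = 1 · 95 + 11
  95 = 8 · 11 + 7
  11 = 1 · 7 + 4
  7 = 1 · 4 + 3
  4 = 1 · 3 + 1
  3 = 3 · 1 + 0
gcd(731, 106) = 1.
Track Bezout coefficients alongside the remainders: start with r₀ = 731 = a·1 + b·0 (s = 1, t = 0) and r₁ = 106 = a·0 + b·1 (s = 0, t = 1); each new remainder r_{k+1} = r_{k-1} − q_k·r_k inherits s_{k+1} = s_{k-1} − q_k·s_k, t_{k+1} = t_{k-1} − q_k·t_k, so r_k = a·s_k + b·t_k at every step:
  q = 6: r = 95, s = 1 − 6·0 = 1, t = 0 − 6·1 = -6  (check: 731·1 + 106·(-6) = 95)
  q = 1: r = 11, s = 0 − 1·1 = -1, t = 1 − 1·(-6) = 7  (check: 731·(-1) + 106·7 = 11)
  q = 8: r = 7, s = 1 − 8·(-1) = 9, t = -6 − 8·7 = -62  (check: 731·9 + 106·(-62) = 7)
  q = 1: r = 4, s = -1 − 1·9 = -10, t = 7 − 1·(-62) = 69  (check: 731·(-10) + 106·69 = 4)
  q = 1: r = 3, s = 9 − 1·(-10) = 19, t = -62 − 1·69 = -131  (check: 731·19 + 106·(-131) = 3)
  q = 1: r = 1, s = -10 − 1·19 = -29, t = 69 − 1·(-131) = 200  (check: 731·(-29) + 106·200 = 1)
The row with r = 1 (the gcd) gives the Bezout coefficients s = -29, t = 200.
Result: 731 · (-29) + 106 · (200) = 1.

gcd(731, 106) = 1; s = -29, t = 200 (check: 731·(-29) + 106·200 = 1).


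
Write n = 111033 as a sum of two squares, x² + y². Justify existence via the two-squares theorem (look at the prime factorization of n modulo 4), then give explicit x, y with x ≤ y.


Step 1: Factor n = 111033 = 3^2 · 13^2 · 73.
Step 2: Check the mod-4 condition on each prime factor: 3 ≡ 3 (mod 4), exponent 2 (must be even); 13 ≡ 1 (mod 4), exponent 2; 73 ≡ 1 (mod 4), exponent 1.
All primes ≡ 3 (mod 4) appear to even exponent (or don't appear), so by the two-squares theorem n IS expressible as a sum of two squares.
Step 3: Build a representation. Group n = k² · m with k = 3 and m = 13 · 13 · 73 = 12337 (a product of primes ≡ 1 (mod 4)); a representation of m scales to one of n via (k·x)² + (k·y)² = k²(x² + y²). Each prime p ≡ 1 (mod 4) is itself a sum of two squares; find a² by testing p − a² for a perfect square:
  13: 13 − 1² = 12, 13 − 2² = 9 = 3² ⇒ 13 = 2² + 3².
  73: 73 − 1² = 72, 73 − 2² = 69, 73 − 3² = 64 = 8² ⇒ 73 = 3² + 8².
  Combine using the Brahmagupta–Fibonacci identity (a² + b²)(c² + d²) = (ac − bd)² + (ad + bc)² = (ac + bd)² + (ad − bc)²:
  13 · 13 = 169: from (2² + 3²)(2² + 3²), take (2·2 − 3·3, 2·3 + 3·2) = (4 − 9, 6 + 6) = (-5, 12); dropping signs (only squares matter) gives (5, 12); check 5² + 12² = 25 + 144 = 169 ✓.
  169 · 73 = 12337: from (5² + 12²)(3² + 8²), take (5·3 − 12·8, 5·8 + 12·3) = (15 − 96, 40 + 36) = (-81, 76); dropping signs (only squares matter) gives (81, 76); check 81² + 76² = 6561 + 5776 = 12337 ✓.
  Scale by k = 3: (3·81, 3·76) = (243, 228).
Step 4: Order so x ≤ y and verify: 228² + 243² = 51984 + 59049 = 111033 = n. ✓

n = 111033 = 228² + 243² (one valid representation with x ≤ y).


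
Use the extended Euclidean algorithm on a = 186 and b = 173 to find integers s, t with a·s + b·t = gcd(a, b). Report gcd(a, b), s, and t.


Euclidean algorithm on (186, 173) — divide until remainder is 0:
  186 = 1 · 173 + 13
  173 = 13 · 13 + 4
  13 = 3 · 4 + 1
  4 = 4 · 1 + 0
gcd(186, 173) = 1.
Track Bezout coefficients alongside the remainders: start with r₀ = 186 = a·1 + b·0 (s = 1, t = 0) and r₁ = 173 = a·0 + b·1 (s = 0, t = 1); each new remainder r_{k+1} = r_{k-1} − q_k·r_k inherits s_{k+1} = s_{k-1} − q_k·s_k, t_{k+1} = t_{k-1} − q_k·t_k, so r_k = a·s_k + b·t_k at every step:
  q = 1: r = 13, s = 1 − 1·0 = 1, t = 0 − 1·1 = -1  (check: 186·1 + 173·(-1) = 13)
  q = 13: r = 4, s = 0 − 13·1 = -13, t = 1 − 13·(-1) = 14  (check: 186·(-13) + 173·14 = 4)
  q = 3: r = 1, s = 1 − 3·(-13) = 40, t = -1 − 3·14 = -43  (check: 186·40 + 173·(-43) = 1)
The row with r = 1 (the gcd) gives the Bezout coefficients s = 40, t = -43.
Result: 186 · (40) + 173 · (-43) = 1.

gcd(186, 173) = 1; s = 40, t = -43 (check: 186·40 + 173·(-43) = 1).


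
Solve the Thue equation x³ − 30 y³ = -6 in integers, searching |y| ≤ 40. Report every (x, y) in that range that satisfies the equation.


The equation is x³ - 30y³ = -6. For fixed y, x³ = 30·y³ − 6, so a solution requires the RHS to be a perfect cube.
Strategy: iterate y from -40 to 40, compute RHS = 30·y³ − 6, and check whether it is a (positive or negative) perfect cube.
Check small values of y:
  y = 0: RHS = -6 is not a perfect cube.
  y = 1: RHS = 24 is not a perfect cube.
  y = -1: RHS = -36 is not a perfect cube.
  y = 2: RHS = 234 is not a perfect cube.
  y = -2: RHS = -246 is not a perfect cube.
  y = 3: RHS = 804 is not a perfect cube.
  y = -3: RHS = -816 is not a perfect cube.
Continuing the search up to |y| = 40 finds no solutions either.
No (x, y) in the scanned range satisfies the equation.

No integer solutions with |y| ≤ 40.


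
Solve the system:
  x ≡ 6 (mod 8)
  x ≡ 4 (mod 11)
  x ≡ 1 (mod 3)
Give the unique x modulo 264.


Moduli 8, 11, 3 are pairwise coprime; by CRT there is a unique solution modulo M = 8 · 11 · 3 = 264.
Solve pairwise, accumulating the modulus:
  Start with x ≡ 6 (mod 8).
  Combine with x ≡ 4 (mod 11): since gcd(8, 11) = 1, we get a unique residue mod 88.
    Write x = 6 + 8·t and substitute into x ≡ 4 (mod 11): 8·t ≡ 4 − 6 = -2 (mod 11).
    Reduce coefficients mod 11: 8·t ≡ 9 (mod 11).
    The inverse of 8 mod 11 is 7 (since 8·7 = 56 = 5·11 + 1), so t ≡ 7·9 = 63 ≡ 8 (mod 11).
    Then x = 6 + 8·8 = 70, valid modulo lcm(8, 11) = 88: x ≡ 70 (mod 88).
  Combine with x ≡ 1 (mod 3): since gcd(88, 3) = 1, we get a unique residue mod 264.
    Write x = 70 + 88·t and substitute into x ≡ 1 (mod 3): 88·t ≡ 1 − 70 = -69 (mod 3).
    Reduce coefficients mod 3: 1·t ≡ 0 (mod 3).
    So t ≡ 0 (mod 3).
    Then x = 70 + 88·0 = 70, valid modulo lcm(88, 3) = 264: x ≡ 70 (mod 264).
Verify: 70 mod 8 = 6 ✓, 70 mod 11 = 4 ✓, 70 mod 3 = 1 ✓.

x ≡ 70 (mod 264).


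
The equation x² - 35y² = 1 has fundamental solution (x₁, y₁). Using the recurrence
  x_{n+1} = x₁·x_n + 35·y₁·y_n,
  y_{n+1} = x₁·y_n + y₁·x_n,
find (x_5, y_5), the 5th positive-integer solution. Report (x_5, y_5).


Step 1: Find the fundamental solution (x₁, y₁) of x² - 35y² = 1.
  Expand √35 as a continued fraction. a₀ = ⌊√35⌋ = 5; iterate m_{k+1} = d_k·a_k − m_k, d_{k+1} = (35 − m_{k+1}²)/d_k, a_{k+1} = ⌊(a₀ + m_{k+1})/d_{k+1}⌋ (starting m₀ = 0, d₀ = 1), with convergents p_k = a_k·p_{k-1} + p_{k-2}, q_k = a_k·q_{k-1} + q_{k-2} (p₋₁ = 1, q₋₁ = 0):
  k = 0: a₀ = 5; p₀/q₀ = 5/1; p₀² − 35·q₀² = 25 − 35 = -10.
  k = 1: m = 5, d = 10, a = ⌊(5 + 5)/10⌋ = 1; p/q = (1·5 + 1)/(1·1 + 0) = 6/1; p² − 35·q² = 36 − 35 = 1.
  The first convergent with p² − 35·q² = 1 gives the fundamental solution (x₁, y₁) = (6, 1).
Step 2: Apply the recurrence (x_{n+1}, y_{n+1}) = (x₁x_n + 35y₁y_n, x₁y_n + y₁x_n) repeatedly.
  From (x_1, y_1) = (6, 1): x_2 = 6·6 + 35·1·1 = 71; y_2 = 6·1 + 1·6 = 12.
  From (x_2, y_2) = (71, 12): x_3 = 6·71 + 35·1·12 = 846; y_3 = 6·12 + 1·71 = 143.
  From (x_3, y_3) = (846, 143): x_4 = 6·846 + 35·1·143 = 10081; y_4 = 6·143 + 1·846 = 1704.
  From (x_4, y_4) = (10081, 1704): x_5 = 6·10081 + 35·1·1704 = 120126; y_5 = 6·1704 + 1·10081 = 20305.
Step 3: Verify x_5² - 35·y_5² = 14430255876 - 14430255875 = 1 (should be 1). ✓

(x_1, y_1) = (6, 1); (x_5, y_5) = (120126, 20305).


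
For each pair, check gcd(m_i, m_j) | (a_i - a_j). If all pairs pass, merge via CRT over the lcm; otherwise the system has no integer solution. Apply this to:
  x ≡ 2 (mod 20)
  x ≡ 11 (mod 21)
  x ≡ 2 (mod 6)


Moduli 20, 21, 6 are not pairwise coprime, so CRT works modulo lcm(m_i) when all pairwise compatibility conditions hold.
Pairwise compatibility: gcd(m_i, m_j) must divide a_i - a_j for every pair.
Merge one congruence at a time:
  Start: x ≡ 2 (mod 20).
  Combine with x ≡ 11 (mod 21): gcd(20, 21) = 1; 11 - 2 = 9, which IS divisible by 1, so compatible.
    Write x = 2 + 20·t and substitute into x ≡ 11 (mod 21): 20·t ≡ 11 − 2 = 9 (mod 21).
    The inverse of 20 mod 21 is 20 (since 20·20 = 400 = 19·21 + 1), so t ≡ 20·9 = 180 ≡ 12 (mod 21).
    Then x = 2 + 20·12 = 242, valid modulo lcm(20, 21) = 420: x ≡ 242 (mod 420).
  Combine with x ≡ 2 (mod 6): gcd(420, 6) = 6; 2 - 242 = -240, which IS divisible by 6, so compatible.
    Write x = 242 + 420·t and substitute into x ≡ 2 (mod 6): 420·t ≡ 2 − 242 = -240 (mod 6).
    Divide the congruence (and modulus) by g = 6: 70·t ≡ -40 (mod 1).
    Modulo 1 every t works; take t = 0.
    Then x = 242 + 420·0 = 242, valid modulo lcm(420, 6) = 420: x ≡ 242 (mod 420).
Verify: 242 mod 20 = 2, 242 mod 21 = 11, 242 mod 6 = 2.

x ≡ 242 (mod 420).


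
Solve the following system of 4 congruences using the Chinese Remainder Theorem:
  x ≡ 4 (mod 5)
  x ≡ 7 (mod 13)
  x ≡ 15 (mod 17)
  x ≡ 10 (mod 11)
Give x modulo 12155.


Product of moduli M = 5 · 13 · 17 · 11 = 12155.
Merge one congruence at a time:
  Start: x ≡ 4 (mod 5).
  Combine with x ≡ 7 (mod 13); new modulus lcm = 65.
    Write x = 4 + 5·t and substitute into x ≡ 7 (mod 13): 5·t ≡ 7 − 4 = 3 (mod 13).
    The inverse of 5 mod 13 is 8 (since 5·8 = 40 = 3·13 + 1), so t ≡ 8·3 = 24 ≡ 11 (mod 13).
    Then x = 4 + 5·11 = 59, valid modulo lcm(5, 13) = 65: x ≡ 59 (mod 65).
  Combine with x ≡ 15 (mod 17); new modulus lcm = 1105.
    Write x = 59 + 65·t and substitute into x ≡ 15 (mod 17): 65·t ≡ 15 − 59 = -44 (mod 17).
    Reduce coefficients mod 17: 14·t ≡ 7 (mod 17).
    The inverse of 14 mod 17 is 11 (since 14·11 = 154 = 9·17 + 1), so t ≡ 11·7 = 77 ≡ 9 (mod 17).
    Then x = 59 + 65·9 = 644, valid modulo lcm(65, 17) = 1105: x ≡ 644 (mod 1105).
  Combine with x ≡ 10 (mod 11); new modulus lcm = 12155.
    Write x = 644 + 1105·t and substitute into x ≡ 10 (mod 11): 1105·t ≡ 10 − 644 = -634 (mod 11).
    Reduce coefficients mod 11: 5·t ≡ 4 (mod 11).
    The inverse of 5 mod 11 is 9 (since 5·9 = 45 = 4·11 + 1), so t ≡ 9·4 = 36 ≡ 3 (mod 11).
    Then x = 644 + 1105·3 = 3959, valid modulo lcm(1105, 11) = 12155: x ≡ 3959 (mod 12155).
Verify against each original: 3959 mod 5 = 4, 3959 mod 13 = 7, 3959 mod 17 = 15, 3959 mod 11 = 10.

x ≡ 3959 (mod 12155).


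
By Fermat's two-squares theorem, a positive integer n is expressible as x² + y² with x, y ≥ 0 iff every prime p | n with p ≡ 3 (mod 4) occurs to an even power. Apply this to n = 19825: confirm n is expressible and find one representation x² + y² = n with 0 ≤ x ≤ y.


Step 1: Factor n = 19825 = 5^2 · 13 · 61.
Step 2: Check the mod-4 condition on each prime factor: 5 ≡ 1 (mod 4), exponent 2; 13 ≡ 1 (mod 4), exponent 1; 61 ≡ 1 (mod 4), exponent 1.
All primes ≡ 3 (mod 4) appear to even exponent (or don't appear), so by the two-squares theorem n IS expressible as a sum of two squares.
Step 3: Build a representation. Group n = k² · m with k = 5 and m = 13 · 61 = 793 (a product of primes ≡ 1 (mod 4)); a representation of m scales to one of n via (k·x)² + (k·y)² = k²(x² + y²). Each prime p ≡ 1 (mod 4) is itself a sum of two squares; find a² by testing p − a² for a perfect square:
  13: 13 − 1² = 12, 13 − 2² = 9 = 3² ⇒ 13 = 2² + 3².
  61: 61 − 1² = 60, 61 − 2² = 57, 61 − 3² = 52, 61 − 4² = 45, 61 − 5² = 36 = 6² ⇒ 61 = 5² + 6².
  Combine using the Brahmagupta–Fibonacci identity (a² + b²)(c² + d²) = (ac − bd)² + (ad + bc)² = (ac + bd)² + (ad − bc)²:
  13 · 61 = 793: from (2² + 3²)(5² + 6²), take (2·5 − 3·6, 2·6 + 3·5) = (10 − 18, 12 + 15) = (-8, 27); dropping signs (only squares matter) gives (8, 27); check 8² + 27² = 64 + 729 = 793 ✓.
  Scale by k = 5: (5·8, 5·27) = (40, 135).
Step 4: Order so x ≤ y and verify: 40² + 135² = 1600 + 18225 = 19825 = n. ✓

n = 19825 = 40² + 135² (one valid representation with x ≤ y).


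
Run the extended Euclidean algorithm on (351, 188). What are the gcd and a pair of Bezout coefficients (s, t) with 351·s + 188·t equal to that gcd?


Euclidean algorithm on (351, 188) — divide until remainder is 0:
  351 = 1 · 188 + 163
  188 = 1 · 163 + 25
  163 = 6 · 25 + 13
  25 = 1 · 13 + 12
  13 = 1 · 12 + 1
  12 = 12 · 1 + 0
gcd(351, 188) = 1.
Track Bezout coefficients alongside the remainders: start with r₀ = 351 = a·1 + b·0 (s = 1, t = 0) and r₁ = 188 = a·0 + b·1 (s = 0, t = 1); each new remainder r_{k+1} = r_{k-1} − q_k·r_k inherits s_{k+1} = s_{k-1} − q_k·s_k, t_{k+1} = t_{k-1} − q_k·t_k, so r_k = a·s_k + b·t_k at every step:
  q = 1: r = 163, s = 1 − 1·0 = 1, t = 0 − 1·1 = -1  (check: 351·1 + 188·(-1) = 163)
  q = 1: r = 25, s = 0 − 1·1 = -1, t = 1 − 1·(-1) = 2  (check: 351·(-1) + 188·2 = 25)
  q = 6: r = 13, s = 1 − 6·(-1) = 7, t = -1 − 6·2 = -13  (check: 351·7 + 188·(-13) = 13)
  q = 1: r = 12, s = -1 − 1·7 = -8, t = 2 − 1·(-13) = 15  (check: 351·(-8) + 188·15 = 12)
  q = 1: r = 1, s = 7 − 1·(-8) = 15, t = -13 − 1·15 = -28  (check: 351·15 + 188·(-28) = 1)
The row with r = 1 (the gcd) gives the Bezout coefficients s = 15, t = -28.
Result: 351 · (15) + 188 · (-28) = 1.

gcd(351, 188) = 1; s = 15, t = -28 (check: 351·15 + 188·(-28) = 1).


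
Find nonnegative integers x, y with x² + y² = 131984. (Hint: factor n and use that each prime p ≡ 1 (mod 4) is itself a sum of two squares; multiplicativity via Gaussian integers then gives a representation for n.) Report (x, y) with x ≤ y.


Step 1: Factor n = 131984 = 2^4 · 73 · 113.
Step 2: Check the mod-4 condition on each prime factor: 2 = 2 (special); 73 ≡ 1 (mod 4), exponent 1; 113 ≡ 1 (mod 4), exponent 1.
All primes ≡ 3 (mod 4) appear to even exponent (or don't appear), so by the two-squares theorem n IS expressible as a sum of two squares.
Step 3: Build a representation. Group n = k² · m with k = 4 and m = 73 · 113 = 8249 (a product of primes ≡ 1 (mod 4)); a representation of m scales to one of n via (k·x)² + (k·y)² = k²(x² + y²). Each prime p ≡ 1 (mod 4) is itself a sum of two squares; find a² by testing p − a² for a perfect square:
  73: 73 − 1² = 72, 73 − 2² = 69, 73 − 3² = 64 = 8² ⇒ 73 = 3² + 8².
  113: 113 − 1² = 112, 113 − 2² = 109, 113 − 3² = 104, 113 − 4² = 97, 113 − 5² = 88, 113 − 6² = 77, 113 − 7² = 64 = 8² ⇒ 113 = 7² + 8².
  Combine using the Brahmagupta–Fibonacci identity (a² + b²)(c² + d²) = (ac − bd)² + (ad + bc)² = (ac + bd)² + (ad − bc)²:
  73 · 113 = 8249: from (3² + 8²)(7² + 8²), take (3·7 − 8·8, 3·8 + 8·7) = (21 − 64, 24 + 56) = (-43, 80); dropping signs (only squares matter) gives (43, 80); check 43² + 80² = 1849 + 6400 = 8249 ✓.
  Scale by k = 4: (4·43, 4·80) = (172, 320).
Step 4: Order so x ≤ y and verify: 172² + 320² = 29584 + 102400 = 131984 = n. ✓

n = 131984 = 172² + 320² (one valid representation with x ≤ y).


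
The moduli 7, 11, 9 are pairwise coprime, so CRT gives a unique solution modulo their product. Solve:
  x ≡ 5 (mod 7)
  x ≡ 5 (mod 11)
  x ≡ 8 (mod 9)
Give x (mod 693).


Moduli 7, 11, 9 are pairwise coprime; by CRT there is a unique solution modulo M = 7 · 11 · 9 = 693.
Solve pairwise, accumulating the modulus:
  Start with x ≡ 5 (mod 7).
  Combine with x ≡ 5 (mod 11): since gcd(7, 11) = 1, we get a unique residue mod 77.
    Write x = 5 + 7·t and substitute into x ≡ 5 (mod 11): 7·t ≡ 5 − 5 = 0 (mod 11).
    The inverse of 7 mod 11 is 8 (since 7·8 = 56 = 5·11 + 1), so t ≡ 8·0 = 0 ≡ 0 (mod 11).
    Then x = 5 + 7·0 = 5, valid modulo lcm(7, 11) = 77: x ≡ 5 (mod 77).
  Combine with x ≡ 8 (mod 9): since gcd(77, 9) = 1, we get a unique residue mod 693.
    Write x = 5 + 77·t and substitute into x ≡ 8 (mod 9): 77·t ≡ 8 − 5 = 3 (mod 9).
    Reduce coefficients mod 9: 5·t ≡ 3 (mod 9).
    The inverse of 5 mod 9 is 2 (since 5·2 = 10 = 1·9 + 1), so t ≡ 2·3 = 6 ≡ 6 (mod 9).
    Then x = 5 + 77·6 = 467, valid modulo lcm(77, 9) = 693: x ≡ 467 (mod 693).
Verify: 467 mod 7 = 5 ✓, 467 mod 11 = 5 ✓, 467 mod 9 = 8 ✓.

x ≡ 467 (mod 693).


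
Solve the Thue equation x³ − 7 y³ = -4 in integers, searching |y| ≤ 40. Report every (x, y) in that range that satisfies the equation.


The equation is x³ - 7y³ = -4. For fixed y, x³ = 7·y³ − 4, so a solution requires the RHS to be a perfect cube.
Strategy: iterate y from -40 to 40, compute RHS = 7·y³ − 4, and check whether it is a (positive or negative) perfect cube.
Check small values of y:
  y = 0: RHS = -4 is not a perfect cube.
  y = 1: RHS = 3 is not a perfect cube.
  y = -1: RHS = -11 is not a perfect cube.
  y = 2: RHS = 52 is not a perfect cube.
  y = -2: RHS = -60 is not a perfect cube.
  y = 3: RHS = 185 is not a perfect cube.
  y = -3: RHS = -193 is not a perfect cube.
Continuing the search up to |y| = 40 finds no solutions either.
No (x, y) in the scanned range satisfies the equation.

No integer solutions with |y| ≤ 40.


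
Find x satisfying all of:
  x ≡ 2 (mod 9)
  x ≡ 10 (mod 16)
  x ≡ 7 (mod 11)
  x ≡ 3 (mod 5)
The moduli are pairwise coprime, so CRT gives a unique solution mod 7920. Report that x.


Product of moduli M = 9 · 16 · 11 · 5 = 7920.
Merge one congruence at a time:
  Start: x ≡ 2 (mod 9).
  Combine with x ≡ 10 (mod 16); new modulus lcm = 144.
    Write x = 2 + 9·t and substitute into x ≡ 10 (mod 16): 9·t ≡ 10 − 2 = 8 (mod 16).
    The inverse of 9 mod 16 is 9 (since 9·9 = 81 = 5·16 + 1), so t ≡ 9·8 = 72 ≡ 8 (mod 16).
    Then x = 2 + 9·8 = 74, valid modulo lcm(9, 16) = 144: x ≡ 74 (mod 144).
  Combine with x ≡ 7 (mod 11); new modulus lcm = 1584.
    Write x = 74 + 144·t and substitute into x ≡ 7 (mod 11): 144·t ≡ 7 − 74 = -67 (mod 11).
    Reduce coefficients mod 11: 1·t ≡ 10 (mod 11).
    So t ≡ 10 (mod 11).
    Then x = 74 + 144·10 = 1514, valid modulo lcm(144, 11) = 1584: x ≡ 1514 (mod 1584).
  Combine with x ≡ 3 (mod 5); new modulus lcm = 7920.
    Write x = 1514 + 1584·t and substitute into x ≡ 3 (mod 5): 1584·t ≡ 3 − 1514 = -1511 (mod 5).
    Reduce coefficients mod 5: 4·t ≡ 4 (mod 5).
    The inverse of 4 mod 5 is 4 (since 4·4 = 16 = 3·5 + 1), so t ≡ 4·4 = 16 ≡ 1 (mod 5).
    Then x = 1514 + 1584·1 = 3098, valid modulo lcm(1584, 5) = 7920: x ≡ 3098 (mod 7920).
Verify against each original: 3098 mod 9 = 2, 3098 mod 16 = 10, 3098 mod 11 = 7, 3098 mod 5 = 3.

x ≡ 3098 (mod 7920).


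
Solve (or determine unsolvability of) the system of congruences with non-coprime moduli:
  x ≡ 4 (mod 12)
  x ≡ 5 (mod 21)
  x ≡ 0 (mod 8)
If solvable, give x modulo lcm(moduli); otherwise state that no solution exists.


Moduli 12, 21, 8 are not pairwise coprime, so CRT works modulo lcm(m_i) when all pairwise compatibility conditions hold.
Pairwise compatibility: gcd(m_i, m_j) must divide a_i - a_j for every pair.
Merge one congruence at a time:
  Start: x ≡ 4 (mod 12).
  Combine with x ≡ 5 (mod 21): gcd(12, 21) = 3, and 5 - 4 = 1 is NOT divisible by 3.
    ⇒ system is inconsistent (no integer solution).

No solution (the system is inconsistent).


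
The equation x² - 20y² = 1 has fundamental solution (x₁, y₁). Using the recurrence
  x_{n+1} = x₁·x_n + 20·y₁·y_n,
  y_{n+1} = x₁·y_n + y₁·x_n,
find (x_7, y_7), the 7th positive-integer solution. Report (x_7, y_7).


Step 1: Find the fundamental solution (x₁, y₁) of x² - 20y² = 1.
  Expand √20 as a continued fraction. a₀ = ⌊√20⌋ = 4; iterate m_{k+1} = d_k·a_k − m_k, d_{k+1} = (20 − m_{k+1}²)/d_k, a_{k+1} = ⌊(a₀ + m_{k+1})/d_{k+1}⌋ (starting m₀ = 0, d₀ = 1), with convergents p_k = a_k·p_{k-1} + p_{k-2}, q_k = a_k·q_{k-1} + q_{k-2} (p₋₁ = 1, q₋₁ = 0):
  k = 0: a₀ = 4; p₀/q₀ = 4/1; p₀² − 20·q₀² = 16 − 20 = -4.
  k = 1: m = 4, d = 4, a = ⌊(4 + 4)/4⌋ = 2; p/q = (2·4 + 1)/(2·1 + 0) = 9/2; p² − 20·q² = 81 − 80 = 1.
  The first convergent with p² − 20·q² = 1 gives the fundamental solution (x₁, y₁) = (9, 2).
Step 2: Apply the recurrence (x_{n+1}, y_{n+1}) = (x₁x_n + 20y₁y_n, x₁y_n + y₁x_n) repeatedly.
  From (x_1, y_1) = (9, 2): x_2 = 9·9 + 20·2·2 = 161; y_2 = 9·2 + 2·9 = 36.
  From (x_2, y_2) = (161, 36): x_3 = 9·161 + 20·2·36 = 2889; y_3 = 9·36 + 2·161 = 646.
  From (x_3, y_3) = (2889, 646): x_4 = 9·2889 + 20·2·646 = 51841; y_4 = 9·646 + 2·2889 = 11592.
  From (x_4, y_4) = (51841, 11592): x_5 = 9·51841 + 20·2·11592 = 930249; y_5 = 9·11592 + 2·51841 = 208010.
  From (x_5, y_5) = (930249, 208010): x_6 = 9·930249 + 20·2·208010 = 16692641; y_6 = 9·208010 + 2·930249 = 3732588.
  From (x_6, y_6) = (16692641, 3732588): x_7 = 9·16692641 + 20·2·3732588 = 299537289; y_7 = 9·3732588 + 2·16692641 = 66978574.
Step 3: Verify x_7² - 20·y_7² = 89722587501469521 - 89722587501469520 = 1 (should be 1). ✓

(x_1, y_1) = (9, 2); (x_7, y_7) = (299537289, 66978574).
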